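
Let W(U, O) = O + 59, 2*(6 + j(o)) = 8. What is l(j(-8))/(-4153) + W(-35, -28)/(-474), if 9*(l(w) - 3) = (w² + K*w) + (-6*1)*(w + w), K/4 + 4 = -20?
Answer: -425255/5905566 ≈ -0.072009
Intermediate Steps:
j(o) = -2 (j(o) = -6 + (½)*8 = -6 + 4 = -2)
K = -96 (K = -16 + 4*(-20) = -16 - 80 = -96)
W(U, O) = 59 + O
l(w) = 3 - 12*w + w²/9 (l(w) = 3 + ((w² - 96*w) + (-6*1)*(w + w))/9 = 3 + ((w² - 96*w) - 12*w)/9 = 3 + (w² - 108*w)/9 = 3 + (-12*w + w²/9) = 3 - 12*w + w²/9)
l(j(-8))/(-4153) + W(-35, -28)/(-474) = (3 - 12*(-2) + (⅑)*(-2)²)/(-4153) + (59 - 28)/(-474) = (3 + 24 + (⅑)*4)*(-1/4153) + 31*(-1/474) = (3 + 24 + 4/9)*(-1/4153) - 31/474 = (247/9)*(-1/4153) - 31/474 = -247/37377 - 31/474 = -425255/5905566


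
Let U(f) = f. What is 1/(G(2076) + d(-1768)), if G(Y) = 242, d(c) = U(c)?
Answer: -1/1526 ≈ -0.00065531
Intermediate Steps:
d(c) = c
1/(G(2076) + d(-1768)) = 1/(242 - 1768) = 1/(-1526) = -1/1526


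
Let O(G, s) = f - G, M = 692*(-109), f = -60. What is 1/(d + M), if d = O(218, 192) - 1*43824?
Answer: -1/119530 ≈ -8.3661e-6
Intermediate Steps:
M = -75428
O(G, s) = -60 - G
d = -44102 (d = (-60 - 1*218) - 1*43824 = (-60 - 218) - 43824 = -278 - 43824 = -44102)
1/(d + M) = 1/(-44102 - 75428) = 1/(-119530) = -1/119530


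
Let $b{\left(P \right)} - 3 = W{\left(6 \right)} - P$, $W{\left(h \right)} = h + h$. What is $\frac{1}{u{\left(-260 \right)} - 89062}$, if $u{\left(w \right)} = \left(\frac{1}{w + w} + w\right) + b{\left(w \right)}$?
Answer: $- \frac{520}{46304441} \approx -1.123 \cdot 10^{-5}$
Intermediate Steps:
$W{\left(h \right)} = 2 h$
$b{\left(P \right)} = 15 - P$ ($b{\left(P \right)} = 3 - \left(-12 + P\right) = 15 - P$)
$u{\left(w \right)} = 15 + \frac{1}{2 w}$ ($u{\left(w \right)} = \left(\frac{1}{w + w} + w\right) - \left(-15 + w\right) = \left(\frac{1}{2 w} + w\right) - \left(-15 + w\right) = \left(w + \frac{1}{2 w}\right) - \left(-15 + w\right) = 15 + \frac{1}{2 w}$)
$\frac{1}{u{\left(-260 \right)} - 89062} = \frac{1}{\left(15 + \frac{1}{2 \left(-260\right)}\right) - 89062} = \frac{1}{\left(15 + \frac{1}{2} \left(- \frac{1}{260}\right)\right) - 89062} = \frac{1}{\left(15 - \frac{1}{520}\right) - 89062} = \frac{1}{\frac{7799}{520} - 89062} = \frac{1}{- \frac{46304441}{520}} = - \frac{520}{46304441}$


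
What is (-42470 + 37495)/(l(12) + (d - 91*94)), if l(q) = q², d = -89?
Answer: 4975/8499 ≈ 0.58536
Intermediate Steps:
(-42470 + 37495)/(l(12) + (d - 91*94)) = (-42470 + 37495)/(12² + (-89 - 91*94)) = -4975/(144 + (-89 - 8554)) = -4975/(144 - 8643) = -4975/(-8499) = -4975*(-1/8499) = 4975/8499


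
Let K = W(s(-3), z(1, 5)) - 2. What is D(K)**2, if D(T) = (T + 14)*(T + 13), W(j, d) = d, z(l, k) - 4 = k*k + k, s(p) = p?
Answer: 4284900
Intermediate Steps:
z(l, k) = 4 + k + k**2 (z(l, k) = 4 + (k*k + k) = 4 + (k**2 + k) = 4 + (k + k**2) = 4 + k + k**2)
K = 32 (K = (4 + 5 + 5**2) - 2 = (4 + 5 + 25) - 2 = 34 - 2 = 32)
D(T) = (13 + T)*(14 + T) (D(T) = (14 + T)*(13 + T) = (13 + T)*(14 + T))
D(K)**2 = (182 + 32**2 + 27*32)**2 = (182 + 1024 + 864)**2 = 2070**2 = 4284900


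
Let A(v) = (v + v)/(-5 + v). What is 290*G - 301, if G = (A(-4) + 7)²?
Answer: 1437509/81 ≈ 17747.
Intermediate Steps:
A(v) = 2*v/(-5 + v) (A(v) = (2*v)/(-5 + v) = 2*v/(-5 + v))
G = 5041/81 (G = (2*(-4)/(-5 - 4) + 7)² = (2*(-4)/(-9) + 7)² = (2*(-4)*(-⅑) + 7)² = (8/9 + 7)² = (71/9)² = 5041/81 ≈ 62.235)
290*G - 301 = 290*(5041/81) - 301 = 1461890/81 - 301 = 1437509/81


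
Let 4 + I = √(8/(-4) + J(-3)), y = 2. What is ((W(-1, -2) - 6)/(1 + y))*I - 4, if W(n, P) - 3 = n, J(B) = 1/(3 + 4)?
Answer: 4/3 - 4*I*√91/21 ≈ 1.3333 - 1.817*I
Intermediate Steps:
J(B) = ⅐ (J(B) = 1/7 = ⅐)
W(n, P) = 3 + n
I = -4 + I*√91/7 (I = -4 + √(8/(-4) + ⅐) = -4 + √(8*(-¼) + ⅐) = -4 + √(-2 + ⅐) = -4 + √(-13/7) = -4 + I*√91/7 ≈ -4.0 + 1.3628*I)
((W(-1, -2) - 6)/(1 + y))*I - 4 = (((3 - 1) - 6)/(1 + 2))*(-4 + I*√91/7) - 4 = ((2 - 6)/3)*(-4 + I*√91/7) - 4 = (-4*⅓)*(-4 + I*√91/7) - 4 = -4*(-4 + I*√91/7)/3 - 4 = (16/3 - 4*I*√91/21) - 4 = 4/3 - 4*I*√91/21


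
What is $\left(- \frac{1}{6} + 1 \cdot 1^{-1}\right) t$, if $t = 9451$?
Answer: $\frac{47255}{6} \approx 7875.8$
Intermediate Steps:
$\left(- \frac{1}{6} + 1 \cdot 1^{-1}\right) t = \left(- \frac{1}{6} + 1 \cdot 1^{-1}\right) 9451 = \left(\left(-1\right) \frac{1}{6} + 1 \cdot 1\right) 9451 = \left(- \frac{1}{6} + 1\right) 9451 = \frac{5}{6} \cdot 9451 = \frac{47255}{6}$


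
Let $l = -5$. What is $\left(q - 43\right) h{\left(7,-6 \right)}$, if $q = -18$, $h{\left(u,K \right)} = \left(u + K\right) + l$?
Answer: $244$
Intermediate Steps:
$h{\left(u,K \right)} = -5 + K + u$ ($h{\left(u,K \right)} = \left(u + K\right) - 5 = \left(K + u\right) - 5 = -5 + K + u$)
$\left(q - 43\right) h{\left(7,-6 \right)} = \left(-18 - 43\right) \left(-5 - 6 + 7\right) = \left(-61\right) \left(-4\right) = 244$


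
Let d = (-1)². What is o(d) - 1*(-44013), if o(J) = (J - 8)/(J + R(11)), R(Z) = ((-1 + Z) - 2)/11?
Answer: 836170/19 ≈ 44009.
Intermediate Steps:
d = 1
R(Z) = -3/11 + Z/11 (R(Z) = (-3 + Z)*(1/11) = -3/11 + Z/11)
o(J) = (-8 + J)/(8/11 + J) (o(J) = (J - 8)/(J + (-3/11 + (1/11)*11)) = (-8 + J)/(J + (-3/11 + 1)) = (-8 + J)/(J + 8/11) = (-8 + J)/(8/11 + J))
o(d) - 1*(-44013) = 11*(-8 + 1)/(8 + 11*1) - 1*(-44013) = 11*(-7)/(8 + 11) + 44013 = 11*(-7)/19 + 44013 = 11*(1/19)*(-7) + 44013 = -77/19 + 44013 = 836170/19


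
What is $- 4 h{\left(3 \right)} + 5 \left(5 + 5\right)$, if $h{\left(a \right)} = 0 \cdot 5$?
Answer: $50$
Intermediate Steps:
$h{\left(a \right)} = 0$
$- 4 h{\left(3 \right)} + 5 \left(5 + 5\right) = \left(-4\right) 0 + 5 \left(5 + 5\right) = 0 + 5 \cdot 10 = 0 + 50 = 50$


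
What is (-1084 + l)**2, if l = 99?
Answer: 970225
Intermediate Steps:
(-1084 + l)**2 = (-1084 + 99)**2 = (-985)**2 = 970225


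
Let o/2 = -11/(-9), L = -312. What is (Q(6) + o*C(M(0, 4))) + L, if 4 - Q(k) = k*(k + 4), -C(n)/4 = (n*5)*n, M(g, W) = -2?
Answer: -5072/9 ≈ -563.56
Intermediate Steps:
C(n) = -20*n² (C(n) = -4*n*5*n = -4*5*n*n = -20*n²)
o = 22/9 (o = 2*(-11/(-9)) = 2*(-11*(-⅑)) = 2*(11/9) = 22/9 ≈ 2.4444)
Q(k) = 4 - k*(4 + k) (Q(k) = 4 - k*(k + 4) = 4 - k*(4 + k))
(Q(6) + o*C(M(0, 4))) + L = ((4 - 1*6² - 4*6) + 22*(-20*(-2)²)/9) - 312 = ((4 - 1*36 - 24) + 22*(-20*4)/9) - 312 = ((4 - 36 - 24) + (22/9)*(-80)) - 312 = (-56 - 1760/9) - 312 = -2264/9 - 312 = -5072/9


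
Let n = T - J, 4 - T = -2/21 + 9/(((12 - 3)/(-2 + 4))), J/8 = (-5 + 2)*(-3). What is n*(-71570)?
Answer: 105064760/21 ≈ 5.0031e+6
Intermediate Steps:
J = 72 (J = 8*((-5 + 2)*(-3)) = 8*(-3*(-3)) = 8*9 = 72)
T = 44/21 (T = 4 - (-2/21 + 9/(((12 - 3)/(-2 + 4)))) = 4 - (-2*1/21 + 9/((9/2))) = 4 - (-2/21 + 9/((9*(½)))) = 4 - (-2/21 + 9/(9/2)) = 4 - (-2/21 + 9*(2/9)) = 4 - (-2/21 + 2) = 4 - 1*40/21 = 4 - 40/21 = 44/21 ≈ 2.0952)
n = -1468/21 (n = 44/21 - 1*72 = 44/21 - 72 = -1468/21 ≈ -69.905)
n*(-71570) = -1468/21*(-71570) = 105064760/21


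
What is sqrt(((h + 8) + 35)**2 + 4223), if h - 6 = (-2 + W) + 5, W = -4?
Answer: sqrt(6527) ≈ 80.790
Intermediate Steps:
h = 5 (h = 6 + ((-2 - 4) + 5) = 6 + (-6 + 5) = 6 - 1 = 5)
sqrt(((h + 8) + 35)**2 + 4223) = sqrt(((5 + 8) + 35)**2 + 4223) = sqrt((13 + 35)**2 + 4223) = sqrt(48**2 + 4223) = sqrt(2304 + 4223) = sqrt(6527)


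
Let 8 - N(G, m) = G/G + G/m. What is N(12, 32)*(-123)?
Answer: -6519/8 ≈ -814.88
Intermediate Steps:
N(G, m) = 7 - G/m (N(G, m) = 8 - (G/G + G/m) = 8 - (1 + G/m) = 8 + (-1 - G/m) = 7 - G/m)
N(12, 32)*(-123) = (7 - 1*12/32)*(-123) = (7 - 1*12*1/32)*(-123) = (7 - 3/8)*(-123) = (53/8)*(-123) = -6519/8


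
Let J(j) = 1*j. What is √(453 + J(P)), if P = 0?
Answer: √453 ≈ 21.284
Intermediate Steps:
J(j) = j
√(453 + J(P)) = √(453 + 0) = √453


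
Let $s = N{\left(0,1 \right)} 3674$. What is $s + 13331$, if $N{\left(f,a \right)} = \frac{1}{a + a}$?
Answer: $15168$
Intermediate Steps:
$N{\left(f,a \right)} = \frac{1}{2 a}$
$s = 1837$ ($s = \frac{1}{2 \cdot 1} \cdot 3674 = \frac{1}{2} \cdot 1 \cdot 3674 = \frac{1}{2} \cdot 3674 = 1837$)
$s + 13331 = 1837 + 13331 = 15168$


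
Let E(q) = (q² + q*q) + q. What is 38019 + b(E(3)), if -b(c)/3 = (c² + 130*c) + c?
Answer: 28443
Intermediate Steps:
E(q) = q + 2*q² (E(q) = (q² + q²) + q = 2*q² + q = q + 2*q²)
b(c) = -393*c - 3*c² (b(c) = -3*((c² + 130*c) + c) = -3*(c² + 131*c) = -393*c - 3*c²)
38019 + b(E(3)) = 38019 - 3*3*(1 + 2*3)*(131 + 3*(1 + 2*3)) = 38019 - 3*3*(1 + 6)*(131 + 3*(1 + 6)) = 38019 - 3*3*7*(131 + 3*7) = 38019 - 3*21*(131 + 21) = 38019 - 3*21*152 = 38019 - 9576 = 28443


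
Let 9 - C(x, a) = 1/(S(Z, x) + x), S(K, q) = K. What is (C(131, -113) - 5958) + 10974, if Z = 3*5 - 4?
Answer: 713549/142 ≈ 5025.0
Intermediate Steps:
Z = 11 (Z = 15 - 4 = 11)
C(x, a) = 9 - 1/(11 + x)
(C(131, -113) - 5958) + 10974 = ((98 + 9*131)/(11 + 131) - 5958) + 10974 = ((98 + 1179)/142 - 5958) + 10974 = ((1/142)*1277 - 5958) + 10974 = (1277/142 - 5958) + 10974 = -844759/142 + 10974 = 713549/142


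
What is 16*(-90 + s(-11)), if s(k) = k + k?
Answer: -1792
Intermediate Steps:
s(k) = 2*k
16*(-90 + s(-11)) = 16*(-90 + 2*(-11)) = 16*(-90 - 22) = 16*(-112) = -1792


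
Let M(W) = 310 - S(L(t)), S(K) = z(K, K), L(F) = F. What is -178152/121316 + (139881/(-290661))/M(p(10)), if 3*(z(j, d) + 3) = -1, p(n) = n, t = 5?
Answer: -44620730379/30353589820 ≈ -1.4700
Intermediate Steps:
z(j, d) = -10/3 (z(j, d) = -3 + (1/3)*(-1) = -3 - 1/3 = -10/3)
S(K) = -10/3
M(W) = 940/3 (M(W) = 310 - 1*(-10/3) = 310 + 10/3 = 940/3)
-178152/121316 + (139881/(-290661))/M(p(10)) = -178152/121316 + (139881/(-290661))/(940/3) = -178152*1/121316 + (139881*(-1/290661))*(3/940) = -3426/2333 - 6661/13841*3/940 = -3426/2333 - 19983/13010540 = -44620730379/30353589820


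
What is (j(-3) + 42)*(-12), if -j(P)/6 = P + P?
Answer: -936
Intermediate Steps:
j(P) = -12*P (j(P) = -6*(P + P) = -12*P)
(j(-3) + 42)*(-12) = (-12*(-3) + 42)*(-12) = (36 + 42)*(-12) = 78*(-12) = -936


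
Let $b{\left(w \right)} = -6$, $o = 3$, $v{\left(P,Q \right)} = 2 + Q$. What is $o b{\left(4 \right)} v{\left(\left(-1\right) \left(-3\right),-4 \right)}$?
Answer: $36$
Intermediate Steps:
$o b{\left(4 \right)} v{\left(\left(-1\right) \left(-3\right),-4 \right)} = 3 \left(-6\right) \left(2 - 4\right) = \left(-18\right) \left(-2\right) = 36$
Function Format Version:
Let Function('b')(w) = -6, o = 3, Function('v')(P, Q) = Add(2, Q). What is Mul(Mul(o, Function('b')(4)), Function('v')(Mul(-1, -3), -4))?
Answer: 36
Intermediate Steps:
Mul(Mul(o, Function('b')(4)), Function('v')(Mul(-1, -3), -4)) = Mul(Mul(3, -6), Add(2, -4)) = Mul(-18, -2) = 36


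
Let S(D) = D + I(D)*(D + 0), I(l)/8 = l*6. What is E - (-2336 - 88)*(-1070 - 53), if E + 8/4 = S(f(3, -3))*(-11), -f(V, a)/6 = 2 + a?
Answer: -2741228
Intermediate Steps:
I(l) = 48*l (I(l) = 8*(l*6) = 8*(6*l) = 48*l)
f(V, a) = -12 - 6*a (f(V, a) = -6*(2 + a) = -12 - 6*a)
S(D) = D + 48*D² (S(D) = D + (48*D)*(D + 0) = D + (48*D)*D = D + 48*D²)
E = -19076 (E = -2 + ((-12 - 6*(-3))*(1 + 48*(-12 - 6*(-3))))*(-11) = -2 + ((-12 + 18)*(1 + 48*(-12 + 18)))*(-11) = -2 + (6*(1 + 48*6))*(-11) = -2 + (6*(1 + 288))*(-11) = -2 + (6*289)*(-11) = -2 + 1734*(-11) = -2 - 19074 = -19076)
E - (-2336 - 88)*(-1070 - 53) = -19076 - (-2336 - 88)*(-1070 - 53) = -19076 - (-2424)*(-1123) = -19076 - 1*2722152 = -19076 - 2722152 = -2741228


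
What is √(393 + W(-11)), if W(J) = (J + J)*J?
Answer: √635 ≈ 25.199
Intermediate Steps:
W(J) = 2*J² (W(J) = (2*J)*J = 2*J²)
√(393 + W(-11)) = √(393 + 2*(-11)²) = √(393 + 2*121) = √(393 + 242) = √635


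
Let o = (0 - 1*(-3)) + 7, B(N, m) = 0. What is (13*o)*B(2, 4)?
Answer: 0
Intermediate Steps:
o = 10 (o = (0 + 3) + 7 = 3 + 7 = 10)
(13*o)*B(2, 4) = (13*10)*0 = 130*0 = 0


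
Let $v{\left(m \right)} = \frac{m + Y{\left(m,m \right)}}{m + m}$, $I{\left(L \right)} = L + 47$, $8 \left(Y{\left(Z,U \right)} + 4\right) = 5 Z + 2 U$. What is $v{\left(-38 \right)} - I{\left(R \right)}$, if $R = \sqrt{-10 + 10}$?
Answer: $- \frac{13987}{304} \approx -46.01$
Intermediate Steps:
$R = 0$ ($R = \sqrt{0} = 0$)
$Y{\left(Z,U \right)} = -4 + \frac{U}{4} + \frac{5 Z}{8}$ ($Y{\left(Z,U \right)} = -4 + \frac{5 Z + 2 U}{8} = -4 + \frac{2 U + 5 Z}{8} = -4 + \left(\frac{U}{4} + \frac{5 Z}{8}\right) = -4 + \frac{U}{4} + \frac{5 Z}{8}$)
$I{\left(L \right)} = 47 + L$
$v{\left(m \right)} = \frac{-4 + \frac{15 m}{8}}{2 m}$ ($v{\left(m \right)} = \frac{m + \left(-4 + \frac{m}{4} + \frac{5 m}{8}\right)}{m + m} = \frac{m + \left(-4 + \frac{7 m}{8}\right)}{2 m} = \left(-4 + \frac{15 m}{8}\right) \frac{1}{2 m} = \frac{-4 + \frac{15 m}{8}}{2 m}$)
$v{\left(-38 \right)} - I{\left(R \right)} = \left(\frac{15}{16} - \frac{2}{-38}\right) - \left(47 + 0\right) = \left(\frac{15}{16} - - \frac{1}{19}\right) - 47 = \left(\frac{15}{16} + \frac{1}{19}\right) - 47 = \frac{301}{304} - 47 = - \frac{13987}{304}$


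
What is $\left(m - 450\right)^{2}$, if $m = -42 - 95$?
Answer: $344569$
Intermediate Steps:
$m = -137$ ($m = -42 - 95 = -137$)
$\left(m - 450\right)^{2} = \left(-137 - 450\right)^{2} = \left(-587\right)^{2} = 344569$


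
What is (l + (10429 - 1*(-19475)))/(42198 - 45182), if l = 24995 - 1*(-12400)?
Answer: -67299/2984 ≈ -22.553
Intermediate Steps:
l = 37395 (l = 24995 + 12400 = 37395)
(l + (10429 - 1*(-19475)))/(42198 - 45182) = (37395 + (10429 - 1*(-19475)))/(42198 - 45182) = (37395 + (10429 + 19475))/(-2984) = (37395 + 29904)*(-1/2984) = 67299*(-1/2984) = -67299/2984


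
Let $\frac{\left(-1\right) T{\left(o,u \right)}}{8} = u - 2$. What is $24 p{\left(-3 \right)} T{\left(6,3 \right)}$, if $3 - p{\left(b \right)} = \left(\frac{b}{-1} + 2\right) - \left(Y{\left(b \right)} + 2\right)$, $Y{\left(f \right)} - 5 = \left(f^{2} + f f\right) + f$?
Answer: $-3840$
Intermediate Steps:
$T{\left(o,u \right)} = 16 - 8 u$ ($T{\left(o,u \right)} = - 8 \left(u - 2\right) = - 8 \left(-2 + u\right) = 16 - 8 u$)
$Y{\left(f \right)} = 5 + f + 2 f^{2}$ ($Y{\left(f \right)} = 5 + \left(\left(f^{2} + f f\right) + f\right) = 5 + \left(\left(f^{2} + f^{2}\right) + f\right) = 5 + \left(2 f^{2} + f\right) = 5 + \left(f + 2 f^{2}\right) = 5 + f + 2 f^{2}$)
$p{\left(b \right)} = 8 + 2 b + 2 b^{2}$ ($p{\left(b \right)} = 3 - \left(\left(\frac{b}{-1} + 2\right) - \left(\left(5 + b + 2 b^{2}\right) + 2\right)\right) = 3 - \left(\left(b \left(-1\right) + 2\right) - \left(7 + b + 2 b^{2}\right)\right) = 3 - \left(\left(- b + 2\right) - \left(7 + b + 2 b^{2}\right)\right) = 3 - \left(\left(2 - b\right) - \left(7 + b + 2 b^{2}\right)\right) = 3 - \left(-5 - 2 b - 2 b^{2}\right) = 3 + \left(5 + 2 b + 2 b^{2}\right) = 8 + 2 b + 2 b^{2}$)
$24 p{\left(-3 \right)} T{\left(6,3 \right)} = 24 \left(8 + 2 \left(-3\right) + 2 \left(-3\right)^{2}\right) \left(16 - 24\right) = 24 \left(8 - 6 + 2 \cdot 9\right) \left(16 - 24\right) = 24 \left(8 - 6 + 18\right) \left(-8\right) = 24 \cdot 20 \left(-8\right) = 480 \left(-8\right) = -3840$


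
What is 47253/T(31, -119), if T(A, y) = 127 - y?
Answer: 15751/82 ≈ 192.09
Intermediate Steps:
47253/T(31, -119) = 47253/(127 - 1*(-119)) = 47253/(127 + 119) = 47253/246 = 47253*(1/246) = 15751/82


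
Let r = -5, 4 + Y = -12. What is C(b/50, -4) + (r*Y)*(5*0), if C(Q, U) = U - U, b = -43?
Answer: 0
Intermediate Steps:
Y = -16 (Y = -4 - 12 = -16)
C(Q, U) = 0
C(b/50, -4) + (r*Y)*(5*0) = 0 + (-5*(-16))*(5*0) = 0 + 80*0 = 0 + 0 = 0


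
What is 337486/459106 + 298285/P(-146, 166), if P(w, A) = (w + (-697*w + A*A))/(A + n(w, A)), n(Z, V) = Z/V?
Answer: 940220868847593/2461101069628 ≈ 382.03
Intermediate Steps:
P(w, A) = (A**2 - 696*w)/(A + w/A) (P(w, A) = (w + (-697*w + A*A))/(A + w/A) = (w + (-697*w + A**2))/(A + w/A) = (w + (A**2 - 697*w))/(A + w/A) = (A**2 - 696*w)/(A + w/A))
337486/459106 + 298285/P(-146, 166) = 337486/459106 + 298285/((166*(166**2 - 696*(-146))/(-146 + 166**2))) = 337486*(1/459106) + 298285/((166*(27556 + 101616)/(-146 + 27556))) = 168743/229553 + 298285/((166*129172/27410)) = 168743/229553 + 298285/((166*(1/27410)*129172)) = 168743/229553 + 298285/(10721276/13705) = 168743/229553 + 298285*(13705/10721276) = 168743/229553 + 4087995925/10721276 = 940220868847593/2461101069628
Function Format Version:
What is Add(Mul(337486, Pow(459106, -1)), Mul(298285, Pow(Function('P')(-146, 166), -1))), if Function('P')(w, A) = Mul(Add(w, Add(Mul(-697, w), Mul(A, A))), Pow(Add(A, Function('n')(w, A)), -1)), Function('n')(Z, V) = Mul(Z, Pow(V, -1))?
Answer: Rational(940220868847593, 2461101069628) ≈ 382.03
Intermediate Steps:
Function('P')(w, A) = Mul(Pow(Add(A, Mul(w, Pow(A, -1))), -1), Add(Pow(A, 2), Mul(-696, w))) (Function('P')(w, A) = Mul(Add(w, Add(Mul(-697, w), Mul(A, A))), Pow(Add(A, Mul(w, Pow(A, -1))), -1)) = Mul(Add(w, Add(Mul(-697, w), Pow(A, 2))), Pow(Add(A, Mul(w, Pow(A, -1))), -1)) = Mul(Add(w, Add(Pow(A, 2), Mul(-697, w))), Pow(Add(A, Mul(w, Pow(A, -1))), -1)) = Mul(Add(Pow(A, 2), Mul(-696, w)), Pow(Add(A, Mul(w, Pow(A, -1))), -1)) = Mul(Pow(Add(A, Mul(w, Pow(A, -1))), -1), Add(Pow(A, 2), Mul(-696, w))))
Add(Mul(337486, Pow(459106, -1)), Mul(298285, Pow(Function('P')(-146, 166), -1))) = Add(Mul(337486, Pow(459106, -1)), Mul(298285, Pow(Mul(166, Pow(Add(-146, Pow(166, 2)), -1), Add(Pow(166, 2), Mul(-696, -146))), -1))) = Add(Mul(337486, Rational(1, 459106)), Mul(298285, Pow(Mul(166, Pow(Add(-146, 27556), -1), Add(27556, 101616)), -1))) = Add(Rational(168743, 229553), Mul(298285, Pow(Mul(166, Pow(27410, -1), 129172), -1))) = Add(Rational(168743, 229553), Mul(298285, Pow(Mul(166, Rational(1, 27410), 129172), -1))) = Add(Rational(168743, 229553), Mul(298285, Pow(Rational(10721276, 13705), -1))) = Add(Rational(168743, 229553), Mul(298285, Rational(13705, 10721276))) = Add(Rational(168743, 229553), Rational(4087995925, 10721276)) = Rational(940220868847593, 2461101069628)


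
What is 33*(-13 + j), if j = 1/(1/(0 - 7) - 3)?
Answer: -879/2 ≈ -439.50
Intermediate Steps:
j = -7/22 (j = 1/(1/(-7) - 3) = 1/(-⅐ - 3) = 1/(-22/7) = -7/22 ≈ -0.31818)
33*(-13 + j) = 33*(-13 - 7/22) = 33*(-293/22) = -879/2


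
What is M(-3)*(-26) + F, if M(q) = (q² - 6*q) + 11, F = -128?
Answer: -1116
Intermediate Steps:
M(q) = 11 + q² - 6*q
M(-3)*(-26) + F = (11 + (-3)² - 6*(-3))*(-26) - 128 = (11 + 9 + 18)*(-26) - 128 = 38*(-26) - 128 = -988 - 128 = -1116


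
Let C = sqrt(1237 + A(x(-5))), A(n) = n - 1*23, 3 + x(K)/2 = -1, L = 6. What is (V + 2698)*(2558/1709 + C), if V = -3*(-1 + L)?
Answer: 6863114/1709 + 8049*sqrt(134) ≈ 97190.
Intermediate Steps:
x(K) = -8 (x(K) = -6 + 2*(-1) = -6 - 2 = -8)
A(n) = -23 + n (A(n) = n - 23 = -23 + n)
C = 3*sqrt(134) (C = sqrt(1237 + (-23 - 8)) = sqrt(1237 - 31) = sqrt(1206) = 3*sqrt(134) ≈ 34.728)
V = -15 (V = -3*(-1 + 6) = -3*5 = -15)
(V + 2698)*(2558/1709 + C) = (-15 + 2698)*(2558/1709 + 3*sqrt(134)) = 2683*(2558*(1/1709) + 3*sqrt(134)) = 2683*(2558/1709 + 3*sqrt(134)) = 6863114/1709 + 8049*sqrt(134)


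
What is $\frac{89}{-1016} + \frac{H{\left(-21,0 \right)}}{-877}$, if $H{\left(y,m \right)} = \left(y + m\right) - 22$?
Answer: $- \frac{34365}{891032} \approx -0.038568$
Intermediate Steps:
$H{\left(y,m \right)} = -22 + m + y$ ($H{\left(y,m \right)} = \left(m + y\right) - 22 = -22 + m + y$)
$\frac{89}{-1016} + \frac{H{\left(-21,0 \right)}}{-877} = \frac{89}{-1016} + \frac{-22 + 0 - 21}{-877} = 89 \left(- \frac{1}{1016}\right) - - \frac{43}{877} = - \frac{89}{1016} + \frac{43}{877} = - \frac{34365}{891032}$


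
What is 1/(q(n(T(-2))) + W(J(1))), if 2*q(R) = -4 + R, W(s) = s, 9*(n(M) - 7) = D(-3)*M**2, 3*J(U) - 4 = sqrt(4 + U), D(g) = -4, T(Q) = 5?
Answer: -882/2221 - 108*sqrt(5)/2221 ≈ -0.50585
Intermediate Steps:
J(U) = 4/3 + sqrt(4 + U)/3
n(M) = 7 - 4*M**2/9 (n(M) = 7 + (-4*M**2)/9 = 7 - 4*M**2/9)
q(R) = -2 + R/2 (q(R) = (-4 + R)/2 = -2 + R/2)
1/(q(n(T(-2))) + W(J(1))) = 1/((-2 + (7 - 4/9*5**2)/2) + (4/3 + sqrt(4 + 1)/3)) = 1/((-2 + (7 - 4/9*25)/2) + (4/3 + sqrt(5)/3)) = 1/((-2 + (7 - 100/9)/2) + (4/3 + sqrt(5)/3)) = 1/((-2 + (1/2)*(-37/9)) + (4/3 + sqrt(5)/3)) = 1/((-2 - 37/18) + (4/3 + sqrt(5)/3)) = 1/(-73/18 + (4/3 + sqrt(5)/3)) = 1/(-49/18 + sqrt(5)/3)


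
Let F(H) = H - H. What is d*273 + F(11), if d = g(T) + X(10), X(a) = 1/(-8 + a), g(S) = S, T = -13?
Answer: -6825/2 ≈ -3412.5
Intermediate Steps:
F(H) = 0
d = -25/2 (d = -13 + 1/(-8 + 10) = -13 + 1/2 = -13 + ½ = -25/2 ≈ -12.500)
d*273 + F(11) = -25/2*273 + 0 = -6825/2 + 0 = -6825/2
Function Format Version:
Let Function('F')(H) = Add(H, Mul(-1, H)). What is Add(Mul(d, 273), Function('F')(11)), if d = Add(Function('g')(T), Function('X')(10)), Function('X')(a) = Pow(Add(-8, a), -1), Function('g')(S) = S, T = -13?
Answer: Rational(-6825, 2) ≈ -3412.5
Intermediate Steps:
Function('F')(H) = 0
d = Rational(-25, 2) (d = Add(-13, Pow(Add(-8, 10), -1)) = Add(-13, Pow(2, -1)) = Add(-13, Rational(1, 2)) = Rational(-25, 2) ≈ -12.500)
Add(Mul(d, 273), Function('F')(11)) = Add(Mul(Rational(-25, 2), 273), 0) = Add(Rational(-6825, 2), 0) = Rational(-6825, 2)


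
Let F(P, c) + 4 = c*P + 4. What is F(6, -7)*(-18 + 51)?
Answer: -1386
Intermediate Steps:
F(P, c) = P*c (F(P, c) = -4 + (c*P + 4) = -4 + (P*c + 4) = -4 + (4 + P*c) = P*c)
F(6, -7)*(-18 + 51) = (6*(-7))*(-18 + 51) = -42*33 = -1386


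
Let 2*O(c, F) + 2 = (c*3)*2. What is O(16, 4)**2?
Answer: 2209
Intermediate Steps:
O(c, F) = -1 + 3*c (O(c, F) = -1 + ((c*3)*2)/2 = -1 + ((3*c)*2)/2 = -1 + (6*c)/2 = -1 + 3*c)
O(16, 4)**2 = (-1 + 3*16)**2 = (-1 + 48)**2 = 47**2 = 2209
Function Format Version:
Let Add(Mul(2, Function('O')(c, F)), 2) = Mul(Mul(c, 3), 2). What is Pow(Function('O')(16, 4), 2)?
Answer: 2209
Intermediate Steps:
Function('O')(c, F) = Add(-1, Mul(3, c)) (Function('O')(c, F) = Add(-1, Mul(Rational(1, 2), Mul(Mul(c, 3), 2))) = Add(-1, Mul(Rational(1, 2), Mul(Mul(3, c), 2))) = Add(-1, Mul(Rational(1, 2), Mul(6, c))) = Add(-1, Mul(3, c)))
Pow(Function('O')(16, 4), 2) = Pow(Add(-1, Mul(3, 16)), 2) = Pow(Add(-1, 48), 2) = Pow(47, 2) = 2209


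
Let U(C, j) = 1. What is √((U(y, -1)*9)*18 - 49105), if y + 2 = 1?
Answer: I*√48943 ≈ 221.23*I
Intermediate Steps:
y = -1 (y = -2 + 1 = -1)
√((U(y, -1)*9)*18 - 49105) = √((1*9)*18 - 49105) = √(9*18 - 49105) = √(162 - 49105) = √(-48943) = I*√48943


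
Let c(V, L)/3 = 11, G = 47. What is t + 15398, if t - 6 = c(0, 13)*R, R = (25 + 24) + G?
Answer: 18572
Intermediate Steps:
c(V, L) = 33 (c(V, L) = 3*11 = 33)
R = 96 (R = (25 + 24) + 47 = 49 + 47 = 96)
t = 3174 (t = 6 + 33*96 = 6 + 3168 = 3174)
t + 15398 = 3174 + 15398 = 18572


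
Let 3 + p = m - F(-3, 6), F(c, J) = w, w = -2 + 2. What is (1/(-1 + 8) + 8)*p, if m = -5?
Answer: -456/7 ≈ -65.143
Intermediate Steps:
w = 0
F(c, J) = 0
p = -8 (p = -3 + (-5 - 1*0) = -3 + (-5 + 0) = -3 - 5 = -8)
(1/(-1 + 8) + 8)*p = (1/(-1 + 8) + 8)*(-8) = (1/7 + 8)*(-8) = (⅐ + 8)*(-8) = (57/7)*(-8) = -456/7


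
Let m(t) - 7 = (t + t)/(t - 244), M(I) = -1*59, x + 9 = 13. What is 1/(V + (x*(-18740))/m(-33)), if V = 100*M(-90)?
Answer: -401/6518684 ≈ -6.1515e-5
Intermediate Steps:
x = 4 (x = -9 + 13 = 4)
M(I) = -59
m(t) = 7 + 2*t/(-244 + t) (m(t) = 7 + (t + t)/(t - 244) = 7 + (2*t)/(-244 + t) = 7 + 2*t/(-244 + t))
V = -5900 (V = 100*(-59) = -5900)
1/(V + (x*(-18740))/m(-33)) = 1/(-5900 + (4*(-18740))/(((-1708 + 9*(-33))/(-244 - 33)))) = 1/(-5900 - 74960*(-277/(-1708 - 297))) = 1/(-5900 - 74960/((-1/277*(-2005)))) = 1/(-5900 - 74960/2005/277) = 1/(-5900 - 74960*277/2005) = 1/(-5900 - 4152784/401) = 1/(-6518684/401) = -401/6518684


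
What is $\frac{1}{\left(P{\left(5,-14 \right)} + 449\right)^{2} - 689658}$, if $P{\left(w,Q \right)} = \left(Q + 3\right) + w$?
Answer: $- \frac{1}{493409} \approx -2.0267 \cdot 10^{-6}$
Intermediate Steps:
$P{\left(w,Q \right)} = 3 + Q + w$ ($P{\left(w,Q \right)} = \left(3 + Q\right) + w = 3 + Q + w$)
$\frac{1}{\left(P{\left(5,-14 \right)} + 449\right)^{2} - 689658} = \frac{1}{\left(\left(3 - 14 + 5\right) + 449\right)^{2} - 689658} = \frac{1}{\left(-6 + 449\right)^{2} - 689658} = \frac{1}{443^{2} - 689658} = \frac{1}{196249 - 689658} = \frac{1}{-493409} = - \frac{1}{493409}$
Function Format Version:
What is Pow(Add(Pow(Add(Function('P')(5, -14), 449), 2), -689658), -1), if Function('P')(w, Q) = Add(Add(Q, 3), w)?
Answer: Rational(-1, 493409) ≈ -2.0267e-6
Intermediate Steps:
Function('P')(w, Q) = Add(3, Q, w) (Function('P')(w, Q) = Add(Add(3, Q), w) = Add(3, Q, w))
Pow(Add(Pow(Add(Function('P')(5, -14), 449), 2), -689658), -1) = Pow(Add(Pow(Add(Add(3, -14, 5), 449), 2), -689658), -1) = Pow(Add(Pow(Add(-6, 449), 2), -689658), -1) = Pow(Add(Pow(443, 2), -689658), -1) = Pow(Add(196249, -689658), -1) = Pow(-493409, -1) = Rational(-1, 493409)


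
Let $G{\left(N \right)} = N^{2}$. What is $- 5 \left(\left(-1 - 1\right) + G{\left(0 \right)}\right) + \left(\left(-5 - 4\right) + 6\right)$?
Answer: $7$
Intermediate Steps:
$- 5 \left(\left(-1 - 1\right) + G{\left(0 \right)}\right) + \left(\left(-5 - 4\right) + 6\right) = - 5 \left(\left(-1 - 1\right) + 0^{2}\right) + \left(\left(-5 - 4\right) + 6\right) = - 5 \left(-2 + 0\right) + \left(-9 + 6\right) = \left(-5\right) \left(-2\right) - 3 = 10 - 3 = 7$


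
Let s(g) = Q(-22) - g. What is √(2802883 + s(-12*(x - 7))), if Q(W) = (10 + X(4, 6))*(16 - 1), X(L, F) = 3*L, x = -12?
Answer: √2802985 ≈ 1674.2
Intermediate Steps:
Q(W) = 330 (Q(W) = (10 + 3*4)*(16 - 1) = (10 + 12)*15 = 22*15 = 330)
s(g) = 330 - g
√(2802883 + s(-12*(x - 7))) = √(2802883 + (330 - (-12)*(-12 - 7))) = √(2802883 + (330 - (-12)*(-19))) = √(2802883 + (330 - 1*228)) = √(2802883 + (330 - 228)) = √(2802883 + 102) = √2802985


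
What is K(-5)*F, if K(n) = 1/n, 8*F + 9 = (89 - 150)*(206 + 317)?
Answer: 3989/5 ≈ 797.80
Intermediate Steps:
F = -3989 (F = -9/8 + ((89 - 150)*(206 + 317))/8 = -9/8 + (-61*523)/8 = -9/8 + (⅛)*(-31903) = -9/8 - 31903/8 = -3989)
K(-5)*F = -3989/(-5) = -⅕*(-3989) = 3989/5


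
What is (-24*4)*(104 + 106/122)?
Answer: -614112/61 ≈ -10067.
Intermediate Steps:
(-24*4)*(104 + 106/122) = -96*(104 + 106*(1/122)) = -96*(104 + 53/61) = -96*6397/61 = -614112/61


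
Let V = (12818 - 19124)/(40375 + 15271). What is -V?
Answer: 3153/27823 ≈ 0.11332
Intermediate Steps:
V = -3153/27823 (V = -6306/55646 = -6306*1/55646 = -3153/27823 ≈ -0.11332)
-V = -1*(-3153/27823) = 3153/27823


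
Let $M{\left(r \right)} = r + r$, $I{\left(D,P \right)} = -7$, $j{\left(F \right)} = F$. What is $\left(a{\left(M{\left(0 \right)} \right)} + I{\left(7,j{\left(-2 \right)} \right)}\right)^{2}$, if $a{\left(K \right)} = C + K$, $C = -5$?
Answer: $144$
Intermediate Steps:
$M{\left(r \right)} = 2 r$
$a{\left(K \right)} = -5 + K$
$\left(a{\left(M{\left(0 \right)} \right)} + I{\left(7,j{\left(-2 \right)} \right)}\right)^{2} = \left(\left(-5 + 2 \cdot 0\right) - 7\right)^{2} = \left(\left(-5 + 0\right) - 7\right)^{2} = \left(-5 - 7\right)^{2} = \left(-12\right)^{2} = 144$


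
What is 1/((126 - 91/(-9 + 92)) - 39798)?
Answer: -83/3292867 ≈ -2.5206e-5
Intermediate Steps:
1/((126 - 91/(-9 + 92)) - 39798) = 1/((126 - 91/83) - 39798) = 1/(10367/83 - 39798) = 1/(-3292867/83) = -83/3292867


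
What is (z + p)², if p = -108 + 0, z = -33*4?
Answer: 57600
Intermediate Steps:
z = -132
p = -108
(z + p)² = (-132 - 108)² = (-240)² = 57600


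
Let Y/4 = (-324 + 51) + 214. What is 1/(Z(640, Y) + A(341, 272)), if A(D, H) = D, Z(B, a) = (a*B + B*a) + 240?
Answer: -1/301499 ≈ -3.3168e-6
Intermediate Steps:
Y = -236 (Y = 4*((-324 + 51) + 214) = 4*(-273 + 214) = 4*(-59) = -236)
Z(B, a) = 240 + 2*B*a (Z(B, a) = (B*a + B*a) + 240 = 2*B*a + 240 = 240 + 2*B*a)
1/(Z(640, Y) + A(341, 272)) = 1/((240 + 2*640*(-236)) + 341) = 1/((240 - 302080) + 341) = 1/(-301840 + 341) = 1/(-301499) = -1/301499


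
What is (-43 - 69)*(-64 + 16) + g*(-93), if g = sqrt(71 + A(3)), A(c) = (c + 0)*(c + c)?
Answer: 5376 - 93*sqrt(89) ≈ 4498.6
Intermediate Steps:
A(c) = 2*c**2 (A(c) = c*(2*c) = 2*c**2)
g = sqrt(89) (g = sqrt(71 + 2*3**2) = sqrt(71 + 2*9) = sqrt(71 + 18) = sqrt(89) ≈ 9.4340)
(-43 - 69)*(-64 + 16) + g*(-93) = (-43 - 69)*(-64 + 16) + sqrt(89)*(-93) = -112*(-48) - 93*sqrt(89) = 5376 - 93*sqrt(89)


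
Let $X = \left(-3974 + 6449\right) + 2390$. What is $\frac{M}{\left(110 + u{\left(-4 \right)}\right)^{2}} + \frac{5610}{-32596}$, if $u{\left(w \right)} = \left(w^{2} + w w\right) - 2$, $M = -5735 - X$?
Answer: $- \frac{284671}{399301} \approx -0.71292$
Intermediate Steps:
$X = 4865$ ($X = 2475 + 2390 = 4865$)
$M = -10600$ ($M = -5735 - 4865 = -10600$)
$u{\left(w \right)} = -2 + 2 w^{2}$ ($u{\left(w \right)} = \left(w^{2} + w^{2}\right) - 2 = 2 w^{2} - 2 = -2 + 2 w^{2}$)
$\frac{M}{\left(110 + u{\left(-4 \right)}\right)^{2}} + \frac{5610}{-32596} = - \frac{10600}{\left(110 - \left(2 - 2 \left(-4\right)^{2}\right)\right)^{2}} + \frac{5610}{-32596} = - \frac{10600}{\left(110 + \left(-2 + 2 \cdot 16\right)\right)^{2}} + 5610 \left(- \frac{1}{32596}\right) = - \frac{10600}{\left(110 + \left(-2 + 32\right)\right)^{2}} - \frac{2805}{16298} = - \frac{10600}{\left(110 + 30\right)^{2}} - \frac{2805}{16298} = - \frac{10600}{140^{2}} - \frac{2805}{16298} = - \frac{10600}{19600} - \frac{2805}{16298} = \left(-10600\right) \frac{1}{19600} - \frac{2805}{16298} = - \frac{53}{98} - \frac{2805}{16298} = - \frac{284671}{399301}$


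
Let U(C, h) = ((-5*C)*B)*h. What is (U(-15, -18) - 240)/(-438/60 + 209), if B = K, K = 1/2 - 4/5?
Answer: 1650/2017 ≈ 0.81805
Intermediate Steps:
K = -3/10 (K = 1*(½) - 4*⅕ = ½ - ⅘ = -3/10 ≈ -0.30000)
B = -3/10 ≈ -0.30000
U(C, h) = 3*C*h/2 (U(C, h) = (-5*C*(-3/10))*h = (3*C/2)*h = 3*C*h/2)
(U(-15, -18) - 240)/(-438/60 + 209) = ((3/2)*(-15)*(-18) - 240)/(-438/60 + 209) = (405 - 240)/(-438*1/60 + 209) = 165/(-73/10 + 209) = 165/(2017/10) = 165*(10/2017) = 1650/2017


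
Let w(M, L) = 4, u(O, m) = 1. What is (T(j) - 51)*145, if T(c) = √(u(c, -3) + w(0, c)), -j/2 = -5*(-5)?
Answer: -7395 + 145*√5 ≈ -7070.8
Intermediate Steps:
j = -50 (j = -(-10)*(-5) = -2*25 = -50)
T(c) = √5 (T(c) = √(1 + 4) = √5)
(T(j) - 51)*145 = (√5 - 51)*145 = (-51 + √5)*145 = -7395 + 145*√5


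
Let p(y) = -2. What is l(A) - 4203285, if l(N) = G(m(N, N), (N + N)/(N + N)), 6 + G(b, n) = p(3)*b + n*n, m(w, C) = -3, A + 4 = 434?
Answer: -4203284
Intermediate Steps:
A = 430 (A = -4 + 434 = 430)
G(b, n) = -6 + n² - 2*b (G(b, n) = -6 + (-2*b + n*n) = -6 + (-2*b + n²) = -6 + (n² - 2*b) = -6 + n² - 2*b)
l(N) = 1 (l(N) = -6 + ((N + N)/(N + N))² - 2*(-3) = -6 + ((2*N)/((2*N)))² + 6 = -6 + ((2*N)*(1/(2*N)))² + 6 = -6 + 1² + 6 = -6 + 1 + 6 = 1)
l(A) - 4203285 = 1 - 4203285 = -4203284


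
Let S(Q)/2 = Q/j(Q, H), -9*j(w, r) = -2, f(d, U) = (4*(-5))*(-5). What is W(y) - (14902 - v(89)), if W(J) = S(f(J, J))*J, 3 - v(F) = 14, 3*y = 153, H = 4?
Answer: 30987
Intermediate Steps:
f(d, U) = 100 (f(d, U) = -20*(-5) = 100)
j(w, r) = 2/9 (j(w, r) = -⅑*(-2) = 2/9)
y = 51 (y = (⅓)*153 = 51)
S(Q) = 9*Q (S(Q) = 2*(Q/(2/9)) = 2*(Q*(9/2)) = 2*(9*Q/2) = 9*Q)
v(F) = -11 (v(F) = 3 - 1*14 = 3 - 14 = -11)
W(J) = 900*J (W(J) = (9*100)*J = 900*J)
W(y) - (14902 - v(89)) = 900*51 - (14902 - 1*(-11)) = 45900 - (14902 + 11) = 45900 - 1*14913 = 45900 - 14913 = 30987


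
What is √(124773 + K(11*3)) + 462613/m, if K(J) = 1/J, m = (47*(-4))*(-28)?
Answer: 462613/5264 + √135877830/33 ≈ 441.11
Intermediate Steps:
m = 5264 (m = -188*(-28) = 5264)
√(124773 + K(11*3)) + 462613/m = √(124773 + 1/(11*3)) + 462613/5264 = √(124773 + 1/33) + 462613*(1/5264) = √(124773 + 1/33) + 462613/5264 = √(4117510/33) + 462613/5264 = √135877830/33 + 462613/5264 = 462613/5264 + √135877830/33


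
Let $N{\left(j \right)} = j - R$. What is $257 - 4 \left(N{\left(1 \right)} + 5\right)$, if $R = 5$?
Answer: $253$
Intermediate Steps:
$N{\left(j \right)} = -5 + j$ ($N{\left(j \right)} = j - 5 = -5 + j$)
$257 - 4 \left(N{\left(1 \right)} + 5\right) = 257 - 4 \left(\left(-5 + 1\right) + 5\right) = 257 - 4 \left(-4 + 5\right) = 257 - 4 \cdot 1 = 257 - 4 = 253$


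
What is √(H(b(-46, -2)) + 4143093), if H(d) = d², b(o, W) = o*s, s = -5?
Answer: √4195993 ≈ 2048.4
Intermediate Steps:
b(o, W) = -5*o (b(o, W) = o*(-5) = -5*o)
√(H(b(-46, -2)) + 4143093) = √((-5*(-46))² + 4143093) = √(230² + 4143093) = √(52900 + 4143093) = √4195993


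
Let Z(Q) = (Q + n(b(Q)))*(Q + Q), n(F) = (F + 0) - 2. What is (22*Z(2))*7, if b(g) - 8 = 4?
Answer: 7392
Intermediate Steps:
b(g) = 12 (b(g) = 8 + 4 = 12)
n(F) = -2 + F (n(F) = F - 2 = -2 + F)
Z(Q) = 2*Q*(10 + Q) (Z(Q) = (Q + (-2 + 12))*(Q + Q) = (Q + 10)*(2*Q) = (10 + Q)*(2*Q) = 2*Q*(10 + Q))
(22*Z(2))*7 = (22*(2*2*(10 + 2)))*7 = (22*(2*2*12))*7 = (22*48)*7 = 1056*7 = 7392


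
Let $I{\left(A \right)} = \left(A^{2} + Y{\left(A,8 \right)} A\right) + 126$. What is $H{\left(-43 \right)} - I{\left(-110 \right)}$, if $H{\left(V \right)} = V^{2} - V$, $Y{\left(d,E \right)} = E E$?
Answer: $-3294$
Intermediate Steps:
$Y{\left(d,E \right)} = E^{2}$
$I{\left(A \right)} = 126 + A^{2} + 64 A$ ($I{\left(A \right)} = \left(A^{2} + 8^{2} A\right) + 126 = \left(A^{2} + 64 A\right) + 126 = 126 + A^{2} + 64 A$)
$H{\left(-43 \right)} - I{\left(-110 \right)} = - 43 \left(-1 - 43\right) - \left(126 + \left(-110\right)^{2} + 64 \left(-110\right)\right) = \left(-43\right) \left(-44\right) - \left(126 + 12100 - 7040\right) = 1892 - 5186 = -3294$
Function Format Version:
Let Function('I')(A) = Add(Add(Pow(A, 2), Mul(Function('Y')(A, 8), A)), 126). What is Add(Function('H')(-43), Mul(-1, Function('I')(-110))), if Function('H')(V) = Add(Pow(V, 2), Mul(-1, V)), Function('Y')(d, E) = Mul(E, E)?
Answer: -3294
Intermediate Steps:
Function('Y')(d, E) = Pow(E, 2)
Function('I')(A) = Add(126, Pow(A, 2), Mul(64, A)) (Function('I')(A) = Add(Add(Pow(A, 2), Mul(Pow(8, 2), A)), 126) = Add(Add(Pow(A, 2), Mul(64, A)), 126) = Add(126, Pow(A, 2), Mul(64, A)))
Add(Function('H')(-43), Mul(-1, Function('I')(-110))) = Add(Mul(-43, Add(-1, -43)), Mul(-1, Add(126, Pow(-110, 2), Mul(64, -110)))) = Add(Mul(-43, -44), Mul(-1, Add(126, 12100, -7040))) = Add(1892, Mul(-1, 5186)) = Add(1892, -5186) = -3294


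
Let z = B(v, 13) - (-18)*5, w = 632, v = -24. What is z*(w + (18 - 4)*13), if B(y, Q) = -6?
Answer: 68376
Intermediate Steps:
z = 84 (z = -6 - (-18)*5 = -6 - 1*(-90) = -6 + 90 = 84)
z*(w + (18 - 4)*13) = 84*(632 + (18 - 4)*13) = 84*(632 + 14*13) = 84*(632 + 182) = 84*814 = 68376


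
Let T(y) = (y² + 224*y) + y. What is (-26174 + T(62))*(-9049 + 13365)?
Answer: -36168080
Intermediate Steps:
T(y) = y² + 225*y
(-26174 + T(62))*(-9049 + 13365) = (-26174 + 62*(225 + 62))*(-9049 + 13365) = (-26174 + 62*287)*4316 = (-26174 + 17794)*4316 = -8380*4316 = -36168080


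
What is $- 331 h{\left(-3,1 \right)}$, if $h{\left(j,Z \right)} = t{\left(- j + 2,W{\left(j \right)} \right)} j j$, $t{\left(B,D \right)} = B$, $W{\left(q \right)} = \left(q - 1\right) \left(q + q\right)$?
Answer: $-14895$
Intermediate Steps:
$W{\left(q \right)} = 2 q \left(-1 + q\right)$ ($W{\left(q \right)} = \left(-1 + q\right) 2 q = 2 q \left(-1 + q\right)$)
$h{\left(j,Z \right)} = j^{2} \left(2 - j\right)$ ($h{\left(j,Z \right)} = \left(- j + 2\right) j j = \left(2 - j\right) j j = j \left(2 - j\right) j = j^{2} \left(2 - j\right)$)
$- 331 h{\left(-3,1 \right)} = - 331 \left(-3\right)^{2} \left(2 - -3\right) = - 331 \cdot 9 \left(2 + 3\right) = - 331 \cdot 9 \cdot 5 = \left(-331\right) 45 = -14895$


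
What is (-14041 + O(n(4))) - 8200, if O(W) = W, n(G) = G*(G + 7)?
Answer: -22197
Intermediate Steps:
n(G) = G*(7 + G)
(-14041 + O(n(4))) - 8200 = (-14041 + 4*(7 + 4)) - 8200 = (-14041 + 4*11) - 8200 = (-14041 + 44) - 8200 = -13997 - 8200 = -22197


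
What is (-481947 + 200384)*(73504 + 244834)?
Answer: -89632202294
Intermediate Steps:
(-481947 + 200384)*(73504 + 244834) = -281563*318338 = -89632202294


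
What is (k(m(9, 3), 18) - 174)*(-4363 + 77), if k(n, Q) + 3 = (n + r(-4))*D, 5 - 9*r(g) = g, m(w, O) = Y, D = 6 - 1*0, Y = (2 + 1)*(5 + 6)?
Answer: -115722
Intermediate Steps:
Y = 33 (Y = 3*11 = 33)
D = 6 (D = 6 + 0 = 6)
m(w, O) = 33
r(g) = 5/9 - g/9
k(n, Q) = 3 + 6*n (k(n, Q) = -3 + (n + (5/9 - 1/9*(-4)))*6 = -3 + (n + (5/9 + 4/9))*6 = -3 + (n + 1)*6 = -3 + (1 + n)*6 = -3 + (6 + 6*n) = 3 + 6*n)
(k(m(9, 3), 18) - 174)*(-4363 + 77) = ((3 + 6*33) - 174)*(-4363 + 77) = ((3 + 198) - 174)*(-4286) = (201 - 174)*(-4286) = 27*(-4286) = -115722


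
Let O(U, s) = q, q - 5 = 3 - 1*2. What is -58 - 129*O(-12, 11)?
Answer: -832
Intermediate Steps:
q = 6 (q = 5 + (3 - 1*2) = 5 + (3 - 2) = 5 + 1 = 6)
O(U, s) = 6
-58 - 129*O(-12, 11) = -58 - 129*6 = -58 - 774 = -832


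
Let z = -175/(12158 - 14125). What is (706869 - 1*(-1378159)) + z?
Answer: 585892893/281 ≈ 2.0850e+6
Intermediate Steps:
z = 25/281 (z = -175/(-1967) = -175*(-1/1967) = 25/281 ≈ 0.088968)
(706869 - 1*(-1378159)) + z = (706869 - 1*(-1378159)) + 25/281 = (706869 + 1378159) + 25/281 = 2085028 + 25/281 = 585892893/281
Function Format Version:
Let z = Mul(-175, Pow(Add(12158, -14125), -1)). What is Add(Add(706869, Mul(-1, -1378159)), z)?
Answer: Rational(585892893, 281) ≈ 2.0850e+6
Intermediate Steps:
z = Rational(25, 281) (z = Mul(-175, Pow(-1967, -1)) = Mul(-175, Rational(-1, 1967)) = Rational(25, 281) ≈ 0.088968)
Add(Add(706869, Mul(-1, -1378159)), z) = Add(Add(706869, Mul(-1, -1378159)), Rational(25, 281)) = Add(Add(706869, 1378159), Rational(25, 281)) = Add(2085028, Rational(25, 281)) = Rational(585892893, 281)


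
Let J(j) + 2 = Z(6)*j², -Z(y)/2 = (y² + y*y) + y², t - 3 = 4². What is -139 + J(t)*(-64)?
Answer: 4990453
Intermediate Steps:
t = 19 (t = 3 + 4² = 3 + 16 = 19)
Z(y) = -6*y² (Z(y) = -2*((y² + y*y) + y²) = -2*((y² + y²) + y²) = -2*(2*y² + y²) = -6*y²)
J(j) = -2 - 216*j² (J(j) = -2 + (-6*6²)*j² = -2 + (-6*36)*j² = -2 - 216*j²)
-139 + J(t)*(-64) = -139 + (-2 - 216*19²)*(-64) = -139 + (-2 - 216*361)*(-64) = -139 + (-2 - 77976)*(-64) = -139 - 77978*(-64) = -139 + 4990592 = 4990453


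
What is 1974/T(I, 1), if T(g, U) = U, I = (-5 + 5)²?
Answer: 1974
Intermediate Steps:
I = 0 (I = 0² = 0)
1974/T(I, 1) = 1974/1 = 1974*1 = 1974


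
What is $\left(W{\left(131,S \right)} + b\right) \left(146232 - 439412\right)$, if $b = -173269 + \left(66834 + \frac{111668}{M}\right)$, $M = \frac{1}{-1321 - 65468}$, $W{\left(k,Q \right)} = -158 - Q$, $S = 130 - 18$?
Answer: $2186624615937260$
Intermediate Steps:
$S = 112$ ($S = 130 - 18 = 112$)
$M = - \frac{1}{66789}$ ($M = \frac{1}{-66789} = - \frac{1}{66789} \approx -1.4973 \cdot 10^{-5}$)
$b = -7458300487$ ($b = -173269 + \left(66834 + \frac{111668}{- \frac{1}{66789}}\right) = -173269 + \left(66834 + 111668 \left(-66789\right)\right) = -173269 + \left(66834 - 7458194052\right) = -173269 - 7458127218 = -7458300487$)
$\left(W{\left(131,S \right)} + b\right) \left(146232 - 439412\right) = \left(\left(-158 - 112\right) - 7458300487\right) \left(146232 - 439412\right) = \left(\left(-158 - 112\right) - 7458300487\right) \left(-293180\right) = \left(-270 - 7458300487\right) \left(-293180\right) = \left(-7458300757\right) \left(-293180\right) = 2186624615937260$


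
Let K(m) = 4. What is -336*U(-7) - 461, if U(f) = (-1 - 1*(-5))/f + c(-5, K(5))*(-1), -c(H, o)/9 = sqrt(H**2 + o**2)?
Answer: -269 - 3024*sqrt(41) ≈ -19632.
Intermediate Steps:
c(H, o) = -9*sqrt(H**2 + o**2)
U(f) = 4/f + 9*sqrt(41) (U(f) = (-1 - 1*(-5))/f - 9*sqrt((-5)**2 + 4**2)*(-1) = (-1 + 5)/f - 9*sqrt(25 + 16)*(-1) = 4/f - 9*sqrt(41)*(-1) = 4/f + 9*sqrt(41))
-336*U(-7) - 461 = -336*(4/(-7) + 9*sqrt(41)) - 461 = -336*(4*(-1/7) + 9*sqrt(41)) - 461 = -336*(-4/7 + 9*sqrt(41)) - 461 = (192 - 3024*sqrt(41)) - 461 = -269 - 3024*sqrt(41)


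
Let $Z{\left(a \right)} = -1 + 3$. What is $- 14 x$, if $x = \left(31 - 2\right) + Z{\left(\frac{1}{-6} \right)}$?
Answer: $-434$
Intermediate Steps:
$Z{\left(a \right)} = 2$
$x = 31$ ($x = \left(31 - 2\right) + 2 = 29 + 2 = 31$)
$- 14 x = \left(-14\right) 31 = -434$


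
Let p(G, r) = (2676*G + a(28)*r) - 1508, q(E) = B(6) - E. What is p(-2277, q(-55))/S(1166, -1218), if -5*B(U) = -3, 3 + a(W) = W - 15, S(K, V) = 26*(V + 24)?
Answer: 1523551/7761 ≈ 196.31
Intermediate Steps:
S(K, V) = 624 + 26*V (S(K, V) = 26*(24 + V) = 624 + 26*V)
a(W) = -18 + W (a(W) = -3 + (W - 15) = -3 + (-15 + W) = -18 + W)
B(U) = ⅗ (B(U) = -⅕*(-3) = ⅗)
q(E) = ⅗ - E
p(G, r) = -1508 + 10*r + 2676*G (p(G, r) = (2676*G + (-18 + 28)*r) - 1508 = (2676*G + 10*r) - 1508 = (10*r + 2676*G) - 1508 = -1508 + 10*r + 2676*G)
p(-2277, q(-55))/S(1166, -1218) = (-1508 + 10*(⅗ - 1*(-55)) + 2676*(-2277))/(624 + 26*(-1218)) = (-1508 + 10*(⅗ + 55) - 6093252)/(624 - 31668) = (-1508 + 10*(278/5) - 6093252)/(-31044) = (-1508 + 556 - 6093252)*(-1/31044) = -6094204*(-1/31044) = 1523551/7761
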